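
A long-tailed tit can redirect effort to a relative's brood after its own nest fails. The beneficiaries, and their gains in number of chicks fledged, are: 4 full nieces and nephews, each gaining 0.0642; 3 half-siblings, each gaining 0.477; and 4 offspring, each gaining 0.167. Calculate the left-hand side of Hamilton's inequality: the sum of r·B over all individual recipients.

0.75595

r to a full niece or nephew = 0.25 (full aunt/uncle↔niece/nephew: two paths of length 3 through the shared grandparent pair: r = 2·(1/2)^3 = 1/4).
r to a half-sibling = 0.25 (half-sibs share one parent — one path of length 2: r = (1/2)^2 = 1/4).
r to an offspring = 1/2 (one parent–offspring link: r = (1/2)^1 = 1/2).
Summing one r·B term per recipient: 4·0.25·0.0642 + 3·0.25·0.477 + 4·0.5·0.167 = 0.75595.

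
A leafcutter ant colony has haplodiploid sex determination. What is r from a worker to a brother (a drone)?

0.25

Her haploid brother carries none of their father's genes and a random half of their mother's genome; that half matches the maternal half of her own genome with probability 1/2: r = 1/2 · 1/2 = 1/4.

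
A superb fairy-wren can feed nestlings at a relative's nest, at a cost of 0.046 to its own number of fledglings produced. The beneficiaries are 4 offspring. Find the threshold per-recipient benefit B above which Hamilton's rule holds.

r to an offspring = 1/2 (one parent–offspring link: r = (1/2)^1 = 1/2).
Hamilton's rule with n recipients of equal r: n·r·B > C, so B > C/(n·r) = 0.046/(4·0.5) = 0.023.

0.023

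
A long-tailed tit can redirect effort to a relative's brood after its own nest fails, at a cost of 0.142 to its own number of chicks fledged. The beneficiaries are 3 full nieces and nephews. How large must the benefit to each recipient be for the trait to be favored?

r to a full niece or nephew = 1/4 (full aunt/uncle↔niece/nephew: two paths of length 3 through the shared grandparent pair: r = 2·(1/2)^3 = 1/4).
Hamilton's rule with n recipients of equal r: n·r·B > C, so B > C/(n·r) = 0.142/(3·0.25) = 0.1893.

0.1893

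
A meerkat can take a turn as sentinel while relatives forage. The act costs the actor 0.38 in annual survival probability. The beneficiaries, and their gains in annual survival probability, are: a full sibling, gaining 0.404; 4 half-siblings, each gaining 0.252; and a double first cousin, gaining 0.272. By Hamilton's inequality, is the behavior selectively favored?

Hamilton's rule: the trait is favored when the sum of r·B over every recipient exceeds the actor's cost C.
r to a full sibling = 1/2 (full sibs share both parents — two paths of length 2: r = 2·(1/2)^2 = 1/2).
r to a half-sibling = 1/4 (half-sibs share one parent — one path of length 2: r = (1/2)^2 = 1/4).
r to a double first cousin = 1/4 (double first cousins share both grandparent pairs — four paths of length 4: r = 4·(1/2)^4 = 1/4).
Summing one r·B term per recipient: 1·0.5·0.404 + 4·0.25·0.252 + 1·0.25·0.272 = 0.522.
0.522 > 0.38: the indirect benefit exceeds the cost.

Yes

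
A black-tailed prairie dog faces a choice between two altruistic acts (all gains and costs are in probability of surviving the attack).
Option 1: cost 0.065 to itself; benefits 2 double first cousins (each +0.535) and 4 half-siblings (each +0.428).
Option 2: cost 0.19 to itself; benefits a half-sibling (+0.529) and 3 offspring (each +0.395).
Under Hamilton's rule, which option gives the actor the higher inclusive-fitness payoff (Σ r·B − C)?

Option 1: r to a double first cousin = 0.25.
Option 1: r to a half-sibling = 0.25.
Option 1: Σ r·B − C = (2·0.25·0.535 + 4·0.25·0.428) − 0.065 = 0.6305.
Option 2: r to a half-sibling = 0.25.
Option 2: r to an offspring = 0.5.
Option 2: Σ r·B − C = (1·0.25·0.529 + 3·0.5·0.395) − 0.19 = 0.53475.
Option 1 has the higher net inclusive-fitness payoff.

Option 1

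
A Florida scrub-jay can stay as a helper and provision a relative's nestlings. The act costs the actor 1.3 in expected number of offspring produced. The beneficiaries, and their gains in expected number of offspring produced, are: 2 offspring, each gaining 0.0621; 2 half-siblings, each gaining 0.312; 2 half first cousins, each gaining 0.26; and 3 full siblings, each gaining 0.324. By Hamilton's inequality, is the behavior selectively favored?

Hamilton's rule: the trait is favored when the sum of r·B over every recipient exceeds the actor's cost C.
r to an offspring = 0.5 (one parent–offspring link: r = (1/2)^1 = 1/2).
r to a half-sibling = 0.25 (half-sibs share one parent — one path of length 2: r = (1/2)^2 = 1/4).
r to a half first cousin = 0.0625 (half first cousins share one grandparent — one path of length 4: r = (1/2)^4 = 1/16).
r to a full sibling = 0.5 (full sibs share both parents — two paths of length 2: r = 2·(1/2)^2 = 1/2).
Summing one r·B term per recipient: 2·0.5·0.0621 + 2·0.25·0.312 + 2·0.0625·0.26 + 3·0.5·0.324 = 0.7366.
0.7366 < 1.3: the indirect benefit is less than the cost.

No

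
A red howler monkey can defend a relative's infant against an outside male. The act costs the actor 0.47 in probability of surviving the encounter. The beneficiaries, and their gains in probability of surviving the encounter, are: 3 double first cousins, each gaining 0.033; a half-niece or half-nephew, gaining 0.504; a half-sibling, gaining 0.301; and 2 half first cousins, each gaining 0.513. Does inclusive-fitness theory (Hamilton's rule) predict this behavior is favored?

Hamilton's rule: the trait is favored when the sum of r·B over every recipient exceeds the actor's cost C.
r to a double first cousin = 0.25 (double first cousins share both grandparent pairs — four paths of length 4: r = 4·(1/2)^4 = 1/4).
r to a half-niece or half-nephew = 1/8 (half-aunt/uncle↔niece/nephew: one path of length 3: r = (1/2)^3 = 1/8).
r to a half-sibling = 1/4 (half-sibs share one parent — one path of length 2: r = (1/2)^2 = 1/4).
r to a half first cousin = 1/16 (half first cousins share one grandparent — one path of length 4: r = (1/2)^4 = 1/16).
Summing one r·B term per recipient: 3·0.25·0.033 + 1·0.125·0.504 + 1·0.25·0.301 + 2·0.0625·0.513 = 0.227125.
0.227125 < 0.47: the indirect benefit is less than the cost.

No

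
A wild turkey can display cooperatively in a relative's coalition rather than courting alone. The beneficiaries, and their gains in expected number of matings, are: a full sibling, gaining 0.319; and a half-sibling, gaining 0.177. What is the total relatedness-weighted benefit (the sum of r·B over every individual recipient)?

r to a full sibling = 1/2 (full sibs share both parents — two paths of length 2: r = 2·(1/2)^2 = 1/2).
r to a half-sibling = 1/4 (half-sibs share one parent — one path of length 2: r = (1/2)^2 = 1/4).
Summing one r·B term per recipient: 1·0.5·0.319 + 1·0.25·0.177 = 0.20375.

0.20375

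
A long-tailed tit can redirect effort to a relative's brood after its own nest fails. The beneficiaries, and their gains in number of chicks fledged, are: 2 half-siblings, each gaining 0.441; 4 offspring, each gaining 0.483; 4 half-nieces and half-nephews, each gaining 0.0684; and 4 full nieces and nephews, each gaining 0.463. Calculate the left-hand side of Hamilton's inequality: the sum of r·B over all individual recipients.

1.6837

r to a half-sibling = 1/4 (half-sibs share one parent — one path of length 2: r = (1/2)^2 = 1/4).
r to an offspring = 1/2 (one parent–offspring link: r = (1/2)^1 = 1/2).
r to a half-niece or half-nephew = 0.125 (half-aunt/uncle↔niece/nephew: one path of length 3: r = (1/2)^3 = 1/8).
r to a full niece or nephew = 0.25 (full aunt/uncle↔niece/nephew: two paths of length 3 through the shared grandparent pair: r = 2·(1/2)^3 = 1/4).
Summing one r·B term per recipient: 2·0.25·0.441 + 4·0.5·0.483 + 4·0.125·0.0684 + 4·0.25·0.463 = 1.6837.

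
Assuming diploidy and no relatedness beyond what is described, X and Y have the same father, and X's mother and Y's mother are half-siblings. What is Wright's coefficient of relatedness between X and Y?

0.3125

Wright's path rule: contributions from independent ancestry routes add.
X and Y are related in two ways: half-sibs through their shared father (r = 1/4) and half first cousins through their mothers (r = 1/16).
r = 1/4 + 1/16 = 0.3125.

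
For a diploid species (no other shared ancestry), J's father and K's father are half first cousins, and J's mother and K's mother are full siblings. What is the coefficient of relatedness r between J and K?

Wright's path rule: contributions from independent ancestry routes add.
J and K are related in two ways: half second cousins through their fathers (r = 1/64) and first cousins through their mothers (r = 1/8).
r = 1/64 + 1/8 = 0.140625.

0.140625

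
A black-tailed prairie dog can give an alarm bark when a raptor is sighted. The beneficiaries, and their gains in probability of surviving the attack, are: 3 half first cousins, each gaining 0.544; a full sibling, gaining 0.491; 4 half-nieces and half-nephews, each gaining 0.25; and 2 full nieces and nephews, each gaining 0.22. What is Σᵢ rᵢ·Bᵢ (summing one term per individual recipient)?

r to a half first cousin = 0.0625 (half first cousins share one grandparent — one path of length 4: r = (1/2)^4 = 1/16).
r to a full sibling = 0.5 (full sibs share both parents — two paths of length 2: r = 2·(1/2)^2 = 1/2).
r to a half-niece or half-nephew = 0.125 (half-aunt/uncle↔niece/nephew: one path of length 3: r = (1/2)^3 = 1/8).
r to a full niece or nephew = 1/4 (full aunt/uncle↔niece/nephew: two paths of length 3 through the shared grandparent pair: r = 2·(1/2)^3 = 1/4).
Summing one r·B term per recipient: 3·0.0625·0.544 + 1·0.5·0.491 + 4·0.125·0.25 + 2·0.25·0.22 = 0.5825.

0.5825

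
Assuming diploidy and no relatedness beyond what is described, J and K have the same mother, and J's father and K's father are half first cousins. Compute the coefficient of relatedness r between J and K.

Independent pedigree routes through distinct common ancestors add.
J and K are related in two ways: half-sibs through their shared mother (r = 1/4) and half second cousins through their fathers (r = 1/64).
r = 1/4 + 1/64 = 0.265625.

0.265625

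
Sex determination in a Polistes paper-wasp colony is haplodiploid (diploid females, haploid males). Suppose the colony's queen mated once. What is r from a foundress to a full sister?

0.75

Haplodiploid full sisters inherit their father's entire haploid genome identically (contributing 1/2) and on average half of their mother's contribution (1/2 · 1/2 = 1/4); r = 1/2 + 1/4 = 3/4.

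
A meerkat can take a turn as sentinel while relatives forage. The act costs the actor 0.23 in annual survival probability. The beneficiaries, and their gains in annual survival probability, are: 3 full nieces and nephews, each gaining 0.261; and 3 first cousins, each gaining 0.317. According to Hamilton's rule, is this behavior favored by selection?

Yes

Hamilton's rule: the trait is favored when the sum of r·B over every recipient exceeds the actor's cost C.
r to a full niece or nephew = 0.25 (full aunt/uncle↔niece/nephew: two paths of length 3 through the shared grandparent pair: r = 2·(1/2)^3 = 1/4).
r to a first cousin = 1/8 (first cousins share one grandparent pair — two paths of length 4: r = 2·(1/2)^4 = 1/8).
Summing one r·B term per recipient: 3·0.25·0.261 + 3·0.125·0.317 = 0.314625.
0.314625 > 0.23: the indirect benefit exceeds the cost.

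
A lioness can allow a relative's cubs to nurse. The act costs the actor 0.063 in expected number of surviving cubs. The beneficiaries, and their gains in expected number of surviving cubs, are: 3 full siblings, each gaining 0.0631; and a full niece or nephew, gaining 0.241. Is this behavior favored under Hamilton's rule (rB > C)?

Yes

Hamilton's rule: the trait is favored when the sum of r·B over every recipient exceeds the actor's cost C.
r to a full sibling = 0.5 (full sibs share both parents — two paths of length 2: r = 2·(1/2)^2 = 1/2).
r to a full niece or nephew = 0.25 (full aunt/uncle↔niece/nephew: two paths of length 3 through the shared grandparent pair: r = 2·(1/2)^3 = 1/4).
Summing one r·B term per recipient: 3·0.5·0.0631 + 1·0.25·0.241 = 0.1549.
0.1549 > 0.063: the indirect benefit exceeds the cost.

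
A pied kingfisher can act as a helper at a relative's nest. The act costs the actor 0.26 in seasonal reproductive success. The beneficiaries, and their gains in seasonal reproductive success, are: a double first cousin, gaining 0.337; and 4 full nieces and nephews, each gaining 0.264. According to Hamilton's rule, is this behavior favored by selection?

Hamilton's rule: the trait is favored when the sum of r·B over every recipient exceeds the actor's cost C.
r to a double first cousin = 1/4 (double first cousins share both grandparent pairs — four paths of length 4: r = 4·(1/2)^4 = 1/4).
r to a full niece or nephew = 1/4 (full aunt/uncle↔niece/nephew: two paths of length 3 through the shared grandparent pair: r = 2·(1/2)^3 = 1/4).
Summing one r·B term per recipient: 1·0.25·0.337 + 4·0.25·0.264 = 0.34825.
0.34825 > 0.26: the indirect benefit exceeds the cost.

Yes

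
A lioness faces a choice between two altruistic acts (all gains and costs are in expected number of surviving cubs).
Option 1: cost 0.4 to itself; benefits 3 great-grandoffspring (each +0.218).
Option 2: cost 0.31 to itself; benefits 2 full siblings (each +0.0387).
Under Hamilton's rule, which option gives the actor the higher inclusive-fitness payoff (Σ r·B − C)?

Option 1: r to a great-grandoffspring = 0.125.
Option 1: Σ r·B − C = (3·0.125·0.218) − 0.4 = -0.31825.
Option 2: r to a full sibling = 0.5.
Option 2: Σ r·B − C = (2·0.5·0.0387) − 0.31 = -0.2713.
Option 2 has the higher net inclusive-fitness payoff.

Option 2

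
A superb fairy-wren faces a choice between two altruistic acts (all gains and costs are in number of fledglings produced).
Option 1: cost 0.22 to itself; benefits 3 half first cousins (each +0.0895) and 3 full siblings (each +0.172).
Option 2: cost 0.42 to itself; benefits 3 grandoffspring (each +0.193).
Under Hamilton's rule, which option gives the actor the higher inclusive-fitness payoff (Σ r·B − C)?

Option 1

Option 1: r to a half first cousin = 0.0625.
Option 1: r to a full sibling = 0.5.
Option 1: Σ r·B − C = (3·0.0625·0.0895 + 3·0.5·0.172) − 0.22 = 0.05478125.
Option 2: r to a grandoffspring = 0.25.
Option 2: Σ r·B − C = (3·0.25·0.193) − 0.42 = -0.27525.
Option 1 has the higher net inclusive-fitness payoff.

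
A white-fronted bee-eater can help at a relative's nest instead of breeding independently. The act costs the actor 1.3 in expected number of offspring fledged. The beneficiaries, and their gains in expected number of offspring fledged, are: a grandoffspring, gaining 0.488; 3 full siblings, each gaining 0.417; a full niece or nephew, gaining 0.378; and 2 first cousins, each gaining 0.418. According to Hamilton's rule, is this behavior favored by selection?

Hamilton's rule: the trait is favored when the sum of r·B over every recipient exceeds the actor's cost C.
r to a grandoffspring = 1/4 (two parent–offspring links: r = (1/2)^2 = 1/4).
r to a full sibling = 0.5 (full sibs share both parents — two paths of length 2: r = 2·(1/2)^2 = 1/2).
r to a full niece or nephew = 0.25 (full aunt/uncle↔niece/nephew: two paths of length 3 through the shared grandparent pair: r = 2·(1/2)^3 = 1/4).
r to a first cousin = 0.125 (first cousins share one grandparent pair — two paths of length 4: r = 2·(1/2)^4 = 1/8).
Summing one r·B term per recipient: 1·0.25·0.488 + 3·0.5·0.417 + 1·0.25·0.378 + 2·0.125·0.418 = 0.9465.
0.9465 < 1.3: the indirect benefit is less than the cost.

No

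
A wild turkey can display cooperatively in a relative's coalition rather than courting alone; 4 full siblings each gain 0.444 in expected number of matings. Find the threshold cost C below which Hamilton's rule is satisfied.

0.888

r to a full sibling = 0.5 (full sibs share both parents — two paths of length 2: r = 2·(1/2)^2 = 1/2).
Hamilton's rule: n·r·B > C, so the trait is favored while C < n·r·B = 4·0.5·0.444 = 0.888.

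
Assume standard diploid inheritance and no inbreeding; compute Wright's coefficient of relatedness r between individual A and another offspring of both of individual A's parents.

Each parent–offspring link contributes a factor of 1/2, and independent paths through distinct common ancestors add.
Full sibs share both parents — two paths of length 2: r = 2·(1/2)^2 = 1/2.

0.5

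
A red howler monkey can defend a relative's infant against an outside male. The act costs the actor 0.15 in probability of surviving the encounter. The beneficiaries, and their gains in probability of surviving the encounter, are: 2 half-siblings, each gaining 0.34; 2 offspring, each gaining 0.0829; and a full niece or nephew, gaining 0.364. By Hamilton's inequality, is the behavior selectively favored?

Yes

Hamilton's rule: the trait is favored when the sum of r·B over every recipient exceeds the actor's cost C.
r to a half-sibling = 1/4 (half-sibs share one parent — one path of length 2: r = (1/2)^2 = 1/4).
r to an offspring = 1/2 (one parent–offspring link: r = (1/2)^1 = 1/2).
r to a full niece or nephew = 0.25 (full aunt/uncle↔niece/nephew: two paths of length 3 through the shared grandparent pair: r = 2·(1/2)^3 = 1/4).
Summing one r·B term per recipient: 2·0.25·0.34 + 2·0.5·0.0829 + 1·0.25·0.364 = 0.3439.
0.3439 > 0.15: the indirect benefit exceeds the cost.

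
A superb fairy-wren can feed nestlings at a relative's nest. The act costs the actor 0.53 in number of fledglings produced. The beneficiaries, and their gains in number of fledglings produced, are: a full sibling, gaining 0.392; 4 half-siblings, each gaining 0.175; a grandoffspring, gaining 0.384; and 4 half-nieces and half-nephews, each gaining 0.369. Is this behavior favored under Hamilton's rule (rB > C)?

Yes

Hamilton's rule: the trait is favored when the sum of r·B over every recipient exceeds the actor's cost C.
r to a full sibling = 0.5 (full sibs share both parents — two paths of length 2: r = 2·(1/2)^2 = 1/2).
r to a half-sibling = 1/4 (half-sibs share one parent — one path of length 2: r = (1/2)^2 = 1/4).
r to a grandoffspring = 1/4 (two parent–offspring links: r = (1/2)^2 = 1/4).
r to a half-niece or half-nephew = 1/8 (half-aunt/uncle↔niece/nephew: one path of length 3: r = (1/2)^3 = 1/8).
Summing one r·B term per recipient: 1·0.5·0.392 + 4·0.25·0.175 + 1·0.25·0.384 + 4·0.125·0.369 = 0.6515.
0.6515 > 0.53: the indirect benefit exceeds the cost.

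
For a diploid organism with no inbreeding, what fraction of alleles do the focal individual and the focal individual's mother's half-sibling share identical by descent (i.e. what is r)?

Each parent–offspring link contributes a factor of 1/2, and independent paths through distinct common ancestors add.
Half-aunt/uncle↔niece/nephew: one path of length 3: r = (1/2)^3 = 1/8.

0.125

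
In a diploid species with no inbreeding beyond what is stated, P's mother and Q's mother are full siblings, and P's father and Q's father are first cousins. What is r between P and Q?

0.15625

With two independent routes of shared ancestry, r is the sum of the two contributions.
P and Q are related in two ways: first cousins through their mothers (r = 1/8) and second cousins through their fathers (r = 1/32).
r = 1/8 + 1/32 = 5/32 = 0.15625.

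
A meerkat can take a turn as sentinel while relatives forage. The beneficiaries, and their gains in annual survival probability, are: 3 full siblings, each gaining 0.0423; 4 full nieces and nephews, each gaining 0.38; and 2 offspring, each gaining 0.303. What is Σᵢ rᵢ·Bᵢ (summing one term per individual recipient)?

0.74645

r to a full sibling = 0.5 (full sibs share both parents — two paths of length 2: r = 2·(1/2)^2 = 1/2).
r to a full niece or nephew = 0.25 (full aunt/uncle↔niece/nephew: two paths of length 3 through the shared grandparent pair: r = 2·(1/2)^3 = 1/4).
r to an offspring = 1/2 (one parent–offspring link: r = (1/2)^1 = 1/2).
Summing one r·B term per recipient: 3·0.5·0.0423 + 4·0.25·0.38 + 2·0.5·0.303 = 0.74645.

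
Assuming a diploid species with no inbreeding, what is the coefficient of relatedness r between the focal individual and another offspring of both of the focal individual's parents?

0.5

Each parent–offspring link contributes a factor of 1/2, and independent paths through distinct common ancestors add.
Full sibs share both parents — two paths of length 2: r = 2·(1/2)^2 = 1/2.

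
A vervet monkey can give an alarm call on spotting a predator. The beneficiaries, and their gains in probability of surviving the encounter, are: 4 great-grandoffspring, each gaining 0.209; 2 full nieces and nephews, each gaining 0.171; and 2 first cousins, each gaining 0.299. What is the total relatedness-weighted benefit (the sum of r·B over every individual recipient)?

0.26475

r to a great-grandoffspring = 0.125 (three parent–offspring links: r = (1/2)^3 = 1/8).
r to a full niece or nephew = 0.25 (full aunt/uncle↔niece/nephew: two paths of length 3 through the shared grandparent pair: r = 2·(1/2)^3 = 1/4).
r to a first cousin = 0.125 (first cousins share one grandparent pair — two paths of length 4: r = 2·(1/2)^4 = 1/8).
Summing one r·B term per recipient: 4·0.125·0.209 + 2·0.25·0.171 + 2·0.125·0.299 = 0.26475.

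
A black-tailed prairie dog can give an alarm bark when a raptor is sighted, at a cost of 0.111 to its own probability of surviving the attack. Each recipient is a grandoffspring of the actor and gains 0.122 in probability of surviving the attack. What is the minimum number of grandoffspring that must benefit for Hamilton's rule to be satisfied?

r to a grandoffspring = 1/4 (two parent–offspring links: r = (1/2)^2 = 1/4).
Hamilton's rule: n·r·B > C  ⇒  n > C/(r·B) = 0.111/(0.25·0.122) = 3.639.
The smallest integer exceeding 3.639 is 4.

4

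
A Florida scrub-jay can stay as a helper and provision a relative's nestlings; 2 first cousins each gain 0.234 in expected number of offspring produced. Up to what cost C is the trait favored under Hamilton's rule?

r to a first cousin = 1/8 (first cousins share one grandparent pair — two paths of length 4: r = 2·(1/2)^4 = 1/8).
Hamilton's rule: n·r·B > C, so the trait is favored while C < n·r·B = 2·0.125·0.234 = 0.0585.

0.0585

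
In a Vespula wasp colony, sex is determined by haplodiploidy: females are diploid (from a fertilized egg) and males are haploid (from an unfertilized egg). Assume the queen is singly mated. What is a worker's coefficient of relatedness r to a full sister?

Haplodiploid full sisters inherit their father's entire haploid genome identically (contributing 1/2) and on average half of their mother's contribution (1/2 · 1/2 = 1/4); r = 1/2 + 1/4 = 3/4.

0.75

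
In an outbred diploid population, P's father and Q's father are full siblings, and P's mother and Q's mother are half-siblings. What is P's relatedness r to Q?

Independent pedigree routes through distinct common ancestors add.
P and Q are related in two ways: first cousins through their fathers (r = 1/8) and half first cousins through their mothers (r = 1/16).
r = 1/8 + 1/16 = 3/16 = 0.1875.

0.1875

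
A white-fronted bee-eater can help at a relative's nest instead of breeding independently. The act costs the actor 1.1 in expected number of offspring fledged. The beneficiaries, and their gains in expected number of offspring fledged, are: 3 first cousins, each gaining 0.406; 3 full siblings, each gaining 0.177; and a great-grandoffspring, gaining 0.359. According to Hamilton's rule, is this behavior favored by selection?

No

Hamilton's rule: the trait is favored when the sum of r·B over every recipient exceeds the actor's cost C.
r to a first cousin = 0.125 (first cousins share one grandparent pair — two paths of length 4: r = 2·(1/2)^4 = 1/8).
r to a full sibling = 1/2 (full sibs share both parents — two paths of length 2: r = 2·(1/2)^2 = 1/2).
r to a great-grandoffspring = 0.125 (three parent–offspring links: r = (1/2)^3 = 1/8).
Summing one r·B term per recipient: 3·0.125·0.406 + 3·0.5·0.177 + 1·0.125·0.359 = 0.462625.
0.462625 < 1.1: the indirect benefit is less than the cost.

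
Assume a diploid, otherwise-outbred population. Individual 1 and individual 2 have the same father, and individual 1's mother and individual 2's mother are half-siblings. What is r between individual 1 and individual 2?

With two independent routes of shared ancestry, r is the sum of the two contributions.
Individual 1 and individual 2 are related in two ways: half-sibs through their shared father (r = 1/4) and half first cousins through their mothers (r = 1/16).
r = 1/4 + 1/16 = 0.3125.

0.3125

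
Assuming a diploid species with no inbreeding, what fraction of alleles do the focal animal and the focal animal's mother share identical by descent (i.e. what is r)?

0.5

Each parent–offspring link contributes a factor of 1/2, and independent paths through distinct common ancestors add.
One parent–offspring link: r = (1/2)^1 = 1/2.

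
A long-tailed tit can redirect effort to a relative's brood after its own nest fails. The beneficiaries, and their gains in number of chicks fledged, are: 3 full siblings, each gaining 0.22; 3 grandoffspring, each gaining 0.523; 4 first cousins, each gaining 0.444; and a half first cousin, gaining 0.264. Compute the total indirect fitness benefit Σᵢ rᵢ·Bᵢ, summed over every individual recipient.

0.96075

r to a full sibling = 1/2 (full sibs share both parents — two paths of length 2: r = 2·(1/2)^2 = 1/2).
r to a grandoffspring = 1/4 (two parent–offspring links: r = (1/2)^2 = 1/4).
r to a first cousin = 0.125 (first cousins share one grandparent pair — two paths of length 4: r = 2·(1/2)^4 = 1/8).
r to a half first cousin = 0.0625 (half first cousins share one grandparent — one path of length 4: r = (1/2)^4 = 1/16).
Summing one r·B term per recipient: 3·0.5·0.22 + 3·0.25·0.523 + 4·0.125·0.444 + 1·0.0625·0.264 = 0.96075.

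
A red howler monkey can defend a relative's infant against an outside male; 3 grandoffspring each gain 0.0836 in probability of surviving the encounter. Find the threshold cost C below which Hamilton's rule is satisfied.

0.0627

r to a grandoffspring = 0.25 (two parent–offspring links: r = (1/2)^2 = 1/4).
Hamilton's rule: n·r·B > C, so the trait is favored while C < n·r·B = 3·0.25·0.0836 = 0.0627.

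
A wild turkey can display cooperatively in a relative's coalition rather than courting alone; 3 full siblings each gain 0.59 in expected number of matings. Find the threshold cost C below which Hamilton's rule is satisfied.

0.885

r to a full sibling = 0.5 (full sibs share both parents — two paths of length 2: r = 2·(1/2)^2 = 1/2).
Hamilton's rule: n·r·B > C, so the trait is favored while C < n·r·B = 3·0.5·0.59 = 0.885.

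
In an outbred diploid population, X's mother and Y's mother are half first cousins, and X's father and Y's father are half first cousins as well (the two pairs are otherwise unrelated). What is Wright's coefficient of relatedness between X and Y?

0.03125

Wright's path rule: contributions from independent ancestry routes add.
X and Y are related in two ways: half second cousins through their mothers (r = 1/64) and half second cousins through their fathers (r = 1/64).
r = 1/64 + 1/64 = 1/32 = 0.03125.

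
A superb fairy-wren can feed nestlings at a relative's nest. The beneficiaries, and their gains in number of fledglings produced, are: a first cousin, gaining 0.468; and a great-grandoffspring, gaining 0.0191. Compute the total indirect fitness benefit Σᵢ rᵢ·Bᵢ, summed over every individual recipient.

0.0608875

r to a first cousin = 0.125 (first cousins share one grandparent pair — two paths of length 4: r = 2·(1/2)^4 = 1/8).
r to a great-grandoffspring = 1/8 (three parent–offspring links: r = (1/2)^3 = 1/8).
Summing one r·B term per recipient: 1·0.125·0.468 + 1·0.125·0.0191 = 0.0608875.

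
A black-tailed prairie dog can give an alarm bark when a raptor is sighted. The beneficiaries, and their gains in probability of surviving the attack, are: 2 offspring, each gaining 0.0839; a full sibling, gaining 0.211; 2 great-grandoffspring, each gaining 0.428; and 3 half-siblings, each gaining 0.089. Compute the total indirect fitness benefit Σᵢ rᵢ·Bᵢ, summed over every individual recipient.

0.36315

r to an offspring = 1/2 (one parent–offspring link: r = (1/2)^1 = 1/2).
r to a full sibling = 1/2 (full sibs share both parents — two paths of length 2: r = 2·(1/2)^2 = 1/2).
r to a great-grandoffspring = 1/8 (three parent–offspring links: r = (1/2)^3 = 1/8).
r to a half-sibling = 0.25 (half-sibs share one parent — one path of length 2: r = (1/2)^2 = 1/4).
Summing one r·B term per recipient: 2·0.5·0.0839 + 1·0.5·0.211 + 2·0.125·0.428 + 3·0.25·0.089 = 0.36315.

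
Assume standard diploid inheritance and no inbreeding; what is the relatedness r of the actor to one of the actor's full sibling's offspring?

Each parent–offspring link contributes a factor of 1/2, and independent paths through distinct common ancestors add.
Full aunt/uncle↔niece/nephew: two paths of length 3 through the shared grandparent pair: r = 2·(1/2)^3 = 1/4.

0.25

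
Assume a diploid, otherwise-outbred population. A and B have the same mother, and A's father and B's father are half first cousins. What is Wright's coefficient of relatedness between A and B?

Relatedness sums over independent paths through distinct common ancestors.
A and B are related in two ways: half-sibs through their shared mother (r = 1/4) and half second cousins through their fathers (r = 1/64).
r = 1/4 + 1/64 = 0.265625.

0.265625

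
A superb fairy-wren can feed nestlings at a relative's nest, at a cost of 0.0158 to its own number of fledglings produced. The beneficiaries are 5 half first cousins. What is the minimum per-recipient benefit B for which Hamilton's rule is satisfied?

0.0506

r to a half first cousin = 0.0625 (half first cousins share one grandparent — one path of length 4: r = (1/2)^4 = 1/16).
Hamilton's rule with n recipients of equal r: n·r·B > C, so B > C/(n·r) = 0.0158/(5·0.0625) = 0.0506.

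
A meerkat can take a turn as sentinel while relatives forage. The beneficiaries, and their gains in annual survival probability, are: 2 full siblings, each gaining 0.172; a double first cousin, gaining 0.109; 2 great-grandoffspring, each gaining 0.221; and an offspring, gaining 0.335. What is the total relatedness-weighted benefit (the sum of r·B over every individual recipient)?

r to a full sibling = 0.5 (full sibs share both parents — two paths of length 2: r = 2·(1/2)^2 = 1/2).
r to a double first cousin = 0.25 (double first cousins share both grandparent pairs — four paths of length 4: r = 4·(1/2)^4 = 1/4).
r to a great-grandoffspring = 1/8 (three parent–offspring links: r = (1/2)^3 = 1/8).
r to an offspring = 1/2 (one parent–offspring link: r = (1/2)^1 = 1/2).
Summing one r·B term per recipient: 2·0.5·0.172 + 1·0.25·0.109 + 2·0.125·0.221 + 1·0.5·0.335 = 0.422.

0.422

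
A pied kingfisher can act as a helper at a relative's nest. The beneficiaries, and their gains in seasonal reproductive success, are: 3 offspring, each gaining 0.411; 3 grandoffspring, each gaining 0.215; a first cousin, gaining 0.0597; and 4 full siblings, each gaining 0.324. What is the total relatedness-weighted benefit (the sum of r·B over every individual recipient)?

r to an offspring = 1/2 (one parent–offspring link: r = (1/2)^1 = 1/2).
r to a grandoffspring = 1/4 (two parent–offspring links: r = (1/2)^2 = 1/4).
r to a first cousin = 1/8 (first cousins share one grandparent pair — two paths of length 4: r = 2·(1/2)^4 = 1/8).
r to a full sibling = 0.5 (full sibs share both parents — two paths of length 2: r = 2·(1/2)^2 = 1/2).
Summing one r·B term per recipient: 3·0.5·0.411 + 3·0.25·0.215 + 1·0.125·0.0597 + 4·0.5·0.324 = 1.4332125.

1.4332125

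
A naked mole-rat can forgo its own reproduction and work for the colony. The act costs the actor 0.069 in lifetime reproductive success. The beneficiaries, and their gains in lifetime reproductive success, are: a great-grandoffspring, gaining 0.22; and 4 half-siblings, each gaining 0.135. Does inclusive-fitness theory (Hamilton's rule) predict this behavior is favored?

Hamilton's rule: the trait is favored when the sum of r·B over every recipient exceeds the actor's cost C.
r to a great-grandoffspring = 1/8 (three parent–offspring links: r = (1/2)^3 = 1/8).
r to a half-sibling = 0.25 (half-sibs share one parent — one path of length 2: r = (1/2)^2 = 1/4).
Summing one r·B term per recipient: 1·0.125·0.22 + 4·0.25·0.135 = 0.1625.
0.1625 > 0.069: the indirect benefit exceeds the cost.

Yes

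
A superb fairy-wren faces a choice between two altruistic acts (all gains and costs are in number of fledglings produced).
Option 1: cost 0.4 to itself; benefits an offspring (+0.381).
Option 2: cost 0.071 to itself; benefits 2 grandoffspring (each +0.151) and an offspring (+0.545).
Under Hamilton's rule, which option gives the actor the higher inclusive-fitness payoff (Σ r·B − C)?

Option 2

Option 1: r to an offspring = 0.5.
Option 1: Σ r·B − C = (1·0.5·0.381) − 0.4 = -0.2095.
Option 2: r to a grandoffspring = 0.25.
Option 2: r to an offspring = 0.5.
Option 2: Σ r·B − C = (2·0.25·0.151 + 1·0.5·0.545) − 0.071 = 0.277.
Option 2 has the higher net inclusive-fitness payoff.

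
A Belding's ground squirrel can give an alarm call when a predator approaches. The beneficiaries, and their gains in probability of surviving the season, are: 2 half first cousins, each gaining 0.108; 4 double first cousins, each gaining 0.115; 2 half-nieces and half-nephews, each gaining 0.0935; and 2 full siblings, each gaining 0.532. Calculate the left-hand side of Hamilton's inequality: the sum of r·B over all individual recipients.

r to a half first cousin = 1/16 (half first cousins share one grandparent — one path of length 4: r = (1/2)^4 = 1/16).
r to a double first cousin = 1/4 (double first cousins share both grandparent pairs — four paths of length 4: r = 4·(1/2)^4 = 1/4).
r to a half-niece or half-nephew = 1/8 (half-aunt/uncle↔niece/nephew: one path of length 3: r = (1/2)^3 = 1/8).
r to a full sibling = 1/2 (full sibs share both parents — two paths of length 2: r = 2·(1/2)^2 = 1/2).
Summing one r·B term per recipient: 2·0.0625·0.108 + 4·0.25·0.115 + 2·0.125·0.0935 + 2·0.5·0.532 = 0.683875.

0.683875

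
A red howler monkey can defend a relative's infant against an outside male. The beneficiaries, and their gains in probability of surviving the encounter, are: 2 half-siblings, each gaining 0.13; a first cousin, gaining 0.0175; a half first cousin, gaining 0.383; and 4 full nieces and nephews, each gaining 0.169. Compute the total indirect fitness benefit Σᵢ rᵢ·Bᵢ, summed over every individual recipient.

0.260125

r to a half-sibling = 0.25 (half-sibs share one parent — one path of length 2: r = (1/2)^2 = 1/4).
r to a first cousin = 0.125 (first cousins share one grandparent pair — two paths of length 4: r = 2·(1/2)^4 = 1/8).
r to a half first cousin = 1/16 (half first cousins share one grandparent — one path of length 4: r = (1/2)^4 = 1/16).
r to a full niece or nephew = 1/4 (full aunt/uncle↔niece/nephew: two paths of length 3 through the shared grandparent pair: r = 2·(1/2)^3 = 1/4).
Summing one r·B term per recipient: 2·0.25·0.13 + 1·0.125·0.0175 + 1·0.0625·0.383 + 4·0.25·0.169 = 0.260125.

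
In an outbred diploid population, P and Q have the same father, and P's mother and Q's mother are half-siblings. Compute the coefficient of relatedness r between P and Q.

0.3125

Independent pedigree routes through distinct common ancestors add.
P and Q are related in two ways: half-sibs through their shared father (r = 1/4) and half first cousins through their mothers (r = 1/16).
r = 1/4 + 1/16 = 0.3125.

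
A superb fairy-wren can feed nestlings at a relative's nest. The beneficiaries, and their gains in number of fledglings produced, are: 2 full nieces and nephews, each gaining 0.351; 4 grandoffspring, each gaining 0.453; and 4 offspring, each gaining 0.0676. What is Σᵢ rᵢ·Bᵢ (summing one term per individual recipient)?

r to a full niece or nephew = 1/4 (full aunt/uncle↔niece/nephew: two paths of length 3 through the shared grandparent pair: r = 2·(1/2)^3 = 1/4).
r to a grandoffspring = 0.25 (two parent–offspring links: r = (1/2)^2 = 1/4).
r to an offspring = 1/2 (one parent–offspring link: r = (1/2)^1 = 1/2).
Summing one r·B term per recipient: 2·0.25·0.351 + 4·0.25·0.453 + 4·0.5·0.0676 = 0.7637.

0.7637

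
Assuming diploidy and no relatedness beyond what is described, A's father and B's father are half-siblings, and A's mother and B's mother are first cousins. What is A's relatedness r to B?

0.09375

Wright's path rule: contributions from independent ancestry routes add.
A and B are related in two ways: half first cousins through their fathers (r = 1/16) and second cousins through their mothers (r = 1/32).
r = 1/16 + 1/32 = 3/32 = 0.09375.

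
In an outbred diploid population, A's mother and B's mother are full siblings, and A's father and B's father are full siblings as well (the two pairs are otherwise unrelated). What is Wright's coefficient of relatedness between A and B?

Relatedness sums over independent paths through distinct common ancestors.
A and B are related in two ways: first cousins through their mothers (r = 1/8) and first cousins through their fathers (r = 1/8) — i.e. double first cousins.
r = 1/8 + 1/8 = 0.25.

0.25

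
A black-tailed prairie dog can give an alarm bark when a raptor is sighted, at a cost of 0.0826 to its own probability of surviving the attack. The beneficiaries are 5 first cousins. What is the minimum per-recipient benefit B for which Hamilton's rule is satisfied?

r to a first cousin = 0.125 (first cousins share one grandparent pair — two paths of length 4: r = 2·(1/2)^4 = 1/8).
Hamilton's rule with n recipients of equal r: n·r·B > C, so B > C/(n·r) = 0.0826/(5·0.125) = 0.1322.

0.1322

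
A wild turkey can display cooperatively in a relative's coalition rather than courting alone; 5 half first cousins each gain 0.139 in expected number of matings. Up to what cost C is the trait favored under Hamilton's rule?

0.0434375

r to a half first cousin = 0.0625 (half first cousins share one grandparent — one path of length 4: r = (1/2)^4 = 1/16).
Hamilton's rule: n·r·B > C, so the trait is favored while C < n·r·B = 5·0.0625·0.139 = 0.0434375.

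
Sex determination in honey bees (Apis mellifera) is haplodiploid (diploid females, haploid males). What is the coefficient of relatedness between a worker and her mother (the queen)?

0.5

One meiotic link between diploid queen and diploid daughter: r = 1/2.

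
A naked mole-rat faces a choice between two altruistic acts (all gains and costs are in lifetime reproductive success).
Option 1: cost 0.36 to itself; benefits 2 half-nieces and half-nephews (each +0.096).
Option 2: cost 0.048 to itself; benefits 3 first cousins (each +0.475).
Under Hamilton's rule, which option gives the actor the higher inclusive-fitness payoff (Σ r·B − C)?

Option 2

Option 1: r to a half-niece or half-nephew = 0.125.
Option 1: Σ r·B − C = (2·0.125·0.096) − 0.36 = -0.336.
Option 2: r to a first cousin = 0.125.
Option 2: Σ r·B − C = (3·0.125·0.475) − 0.048 = 0.130125.
Option 2 has the higher net inclusive-fitness payoff.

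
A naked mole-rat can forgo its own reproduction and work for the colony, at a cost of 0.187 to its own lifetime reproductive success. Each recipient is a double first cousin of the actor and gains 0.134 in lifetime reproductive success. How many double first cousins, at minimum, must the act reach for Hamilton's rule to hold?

r to a double first cousin = 0.25 (double first cousins share both grandparent pairs — four paths of length 4: r = 4·(1/2)^4 = 1/4).
Hamilton's rule: n·r·B > C  ⇒  n > C/(r·B) = 0.187/(0.25·0.134) = 5.582.
The smallest integer exceeding 5.582 is 6.

6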